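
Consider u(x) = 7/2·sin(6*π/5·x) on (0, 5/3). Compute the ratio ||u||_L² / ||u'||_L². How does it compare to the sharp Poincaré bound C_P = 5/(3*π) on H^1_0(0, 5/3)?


||u||_L² / ||u'||_L² = 5/(6*π) < C_P = 5/(3*π).

u(x) = 7/2·sin(6*π/5·x), so u'(x) = 21*π*cos(6*π*x/5)/5.
Writing u(x) = A·sin(kπx/L) with A = 7/2 and k = 2, use ∫_0^L sin²(kπx/L) dx = L/2 and ∫_0^L cos²(kπx/L) dx = L/2.
u² = 49/4·sin²(6*π/5·x) and (u')² = 441*π^2/25·cos²(6*π/5·x), and each of sin², cos² integrates to L/2 = 5/6 over (0, 5/3).
∫_0^5/3 u² dx = 245/24, so ||u||_L² = 7*sqrt(30)/12.
∫_0^5/3 (u')² dx = 147*π^2/10, so ||u'||_L² = 7*sqrt(30)*π/10.
Ratio ||u||_L² / ||u'||_L² = 5/(6*π).
Sharp Poincaré constant on H^1_0(0, 5/3) is C_P = L/π = 5/(3*π), achieved by sin(3*π/5·x).
This is the k = 2 harmonic; the ratio L/(kπ) is strictly less than C_P = L/π, consistent with the sharp inequality ||u||_L² ≤ C_P ||u'||_L².


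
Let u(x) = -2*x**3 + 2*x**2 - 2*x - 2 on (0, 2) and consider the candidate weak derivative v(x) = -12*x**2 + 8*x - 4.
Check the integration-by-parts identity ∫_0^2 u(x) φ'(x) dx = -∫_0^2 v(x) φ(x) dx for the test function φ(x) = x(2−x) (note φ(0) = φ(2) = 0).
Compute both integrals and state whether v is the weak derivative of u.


LHS = 104/15, RHS = 208/15. No, v is not the weak derivative of u.

u(x) = -2*x**3 + 2*x**2 - 2*x - 2, classical derivative u'(x) = -6*x**2 + 4*x - 2.
φ(x) = x(2−x), so φ'(x) = 2 - 2*x.
Note φ(0) = φ(2) = 0, so the boundary term u·φ vanishes.
LHS = ∫_0^2 u(x) φ'(x) dx = ∫_0^2 (4*x^4 - 8*x^3 + 8*x^2 - 4) dx. Term by term:
  ∫_0^2 4*x^4 dx = 128/5;  ∫_0^2 -8*x^3 dx = -32;  ∫_0^2 8*x^2 dx = 64/3;
  ∫_0^2 -4 dx = -8.
Sum: 128/5 − 32 + 64/3 − 8 = 104/15.
So LHS = 104/15.
∫_0^2 v(x) φ(x) dx = ∫_0^2 (12*x^4 - 32*x^3 + 20*x^2 - 8*x) dx. Term by term:
  ∫_0^2 12*x^4 dx = 384/5;  ∫_0^2 -32*x^3 dx = -128;  ∫_0^2 20*x^2 dx = 160/3;
  ∫_0^2 -8*x dx = -16.
Sum: 384/5 − 128 + 160/3 − 16 = -208/15.
So RHS = -∫_0^2 v(x) φ(x) dx = 208/15.
LHS − RHS = -104/15 ≠ 0, so the identity fails.
(For a valid weak derivative the identity must hold for EVERY test function, in particular this one. The failure shows v is NOT the weak derivative of u.)
Correct weak derivative would be u'(x) = -6*x**2 + 4*x - 2.


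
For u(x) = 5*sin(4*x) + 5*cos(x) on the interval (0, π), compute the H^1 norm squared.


||u||_{H^1(0,π)}^2 = 160/3 + 475*π/2

u'(x) = -5*sin(x) + 20*cos(4*x).
Expand u² and (u')² and integrate term by term on (0, π), using: for integers n ≥ 1, ∫_0^π sin²(nx) dx = ∫_0^π cos²(nx) dx = π/2; for n ≠ n', ∫_0^π sin(nx)sin(n'x) dx = ∫_0^π cos(nx)cos(n'x) dx = 0; and by product-to-sum, ∫_0^π sin(nx)cos(n'x) dx = ½∫_0^π [sin((n+n')x) + sin((n−n')x)] dx, which is 0 when n+n' is even and 2n/(n²−n'²) when n+n' is odd (it need not vanish on (0, π)).
  u² squared terms: (5)²·∫cos(x)² dx = 25·π/2 = 25*π/2;  (5)²·∫sin(4x)² dx = 25·π/2 = 25*π/2.
  u² cross terms: 2·(5)·(5)·∫cos(x)·sin(4x) dx = 50·(8/15) = 80/3.
  So ∫_0^π u² dx = 25*π/2 + 25*π/2 + 80/3 = 80/3 + 25*π.
  (u')² squared terms: (-5)²·∫sin(x)² dx = 25·π/2 = 25*π/2;  (20)²·∫cos(4x)² dx = 400·π/2 = 200*π.
  (u')² cross terms: 2·(-5)·(20)·∫sin(x)·cos(4x) dx = -200·(-2/15) = 80/3.
  So ∫_0^π (u')² dx = 25*π/2 + 200*π + 80/3 = 80/3 + 425*π/2.
||u||_{H^1}^2 = (80/3 + 25*π) + (80/3 + 425*π/2) = 160/3 + 475*π/2.


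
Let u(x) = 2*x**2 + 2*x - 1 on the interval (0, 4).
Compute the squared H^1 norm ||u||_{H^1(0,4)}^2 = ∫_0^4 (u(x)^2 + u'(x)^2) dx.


||u||_{H^1}^2 = 26828/15

The H^1 norm (squared) on an interval (0, L) is
  ||u||_{H^1}^2 = ∫_0^L u(x)^2 dx + ∫_0^L u'(x)^2 dx.
Compute u'(x) = 4*x + 2.
Then u(x)^2 = 4*x**4 + 8*x**3 - 4*x + 1 and u'(x)^2 = 16*x**2 + 16*x + 4.
Integrate each monomial from 0 to 4 using ∫_0^4 c·x^n dx = c·4^(n+1)/(n+1):
  ∫_0^4 u(x)^2 dx = ∫_0^4 (4*x^4 + 8*x^3 - 4*x + 1) dx. Term by term:
    ∫_0^4 4*x^4 dx = 4096/5;  ∫_0^4 8*x^3 dx = 512;  ∫_0^4 -4*x dx = -32;
    ∫_0^4 1 dx = 4.
  Sum: 4096/5 + 512 − 32 + 4 = 6516/5.
  ∫_0^4 u'(x)^2 dx = ∫_0^4 (16*x^2 + 16*x + 4) dx. Term by term:
    ∫_0^4 16*x^2 dx = 1024/3;  ∫_0^4 16*x dx = 128;  ∫_0^4 4 dx = 16.
  Sum: 1024/3 + 128 + 16 = 1456/3.
Adding: ||u||_{H^1}^2 = 6516/5 + 1456/3 = 26828/15.


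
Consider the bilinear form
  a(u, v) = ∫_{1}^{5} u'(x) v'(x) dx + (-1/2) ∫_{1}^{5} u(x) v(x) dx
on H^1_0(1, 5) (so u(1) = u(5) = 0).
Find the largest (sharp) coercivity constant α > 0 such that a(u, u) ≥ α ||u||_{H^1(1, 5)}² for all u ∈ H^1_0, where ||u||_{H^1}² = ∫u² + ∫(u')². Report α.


α = (-8 + π^2)/(π^2 + 16)

Coercivity of a(·,·) on H^1_0(1, 5) means a(u, u) ≥ α ||u||_{H^1}² for every u ∈ H^1_0.
The interval has length L = 4, and Poincaré/coercivity depend only on L. Here a(u, u) = ∫(u')² + (-1/2)·∫u².
Here c = -1/2 < 0 with |c| < (π/L)² = π^2/16, so coercivity still holds. The condition a(u,u) ≥ α||u||_{H^1}² reads (1−α)∫(u')² ≥ (α−c)∫u². Any admissible α is ≤ 1 (rapidly oscillating u have ∫u²/∫(u')² → 0), and α = 1 would force 0 ≥ (1−c)∫u², impossible since c < 1; so 1−α > 0. By the sharp Poincaré inequality on H^1_0 of an interval of length L, ∫(u')² ≥ (π/L)²∫u² with equality for the first sine mode sin(π(x−x₀)/L) (x₀ the left endpoint), so the inequality holds for all u iff (1−α)(π/L)² ≥ α − c, i.e. α ≤ ((π/L)² + c)/((π/L)² + 1) = (1 + c(L/π)²)/(1 + (L/π)²). (Direct route, valid since c ≤ 0: Poincaré gives c∫u² ≥ c(L/π)²∫(u')², so a(u,u) ≥ (1 + c(L/π)²)∫(u')², while ||u||_{H^1}² ≤ (1 + (L/π)²)∫(u')²; dividing yields the same α.) With (π/L)² = π^2/16 and c = -1/2, the largest admissible constant is α = ((π/L)² + c)/((π/L)² + 1).
Simplifying, α = (-8 + π^2)/(π^2 + 16).


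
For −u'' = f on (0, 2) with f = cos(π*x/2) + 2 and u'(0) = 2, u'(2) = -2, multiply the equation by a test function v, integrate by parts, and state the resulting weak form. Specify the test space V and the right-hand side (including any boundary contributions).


V = H^1(0, 2) (v unrestricted at boundary; u is determined up to an additive constant); weak form: ∫_0^2 u'v' dx = ∫_0^2 (cos(π*x/2) + 2) v dx − 2·v(2) − 2·v(0) for all v ∈ V.

Multiply both sides by a test function v and integrate from 0 to 2:
  ∫_0^2 −u''(x) v(x) dx = ∫_0^2 f(x) v(x) dx.
Integrate the LHS by parts once:
  ∫_0^2 −u'' v dx = −[u'(x) v(x)]_0^2 + ∫_0^2 u'(x) v'(x) dx.
Thus ∫_0^2 u'(x) v'(x) dx = ∫_0^2 f(x) v(x) dx + [u'(x) v(x)]_0^2.
Choose V so that boundary terms are either known or forced to vanish.
u has inhomogeneous Neumann u'(0) = 2, u'(2) = -2. [u' v]_0^2 = (-2)·v(2) − (2)·v(0) = − 2·v(2) − 2·v(0). Take V = H^1(0, 2); boundary term becomes part of RHS.
Weak formulation: find u (satisfying any essential BC) such that ∫_0^2 u'(x) v'(x) dx = ∫_0^2 f v dx − 2·v(2) − 2·v(0) for all v ∈ V (Neumann data are natural BCs: they enter the RHS as boundary terms).
Substituting f(x) = cos(π*x/2) + 2, the right-hand side is ∫_0^2 (cos(π*x/2) + 2) v dx − 2·v(2) − 2·v(0).
Compatibility check (pure Neumann): taking v ≡ 1 ∈ V gives 0 = ∫_0^2 f dx + (-2) − (2), i.e. ∫_0^2 f dx must equal u'(0) − u'(2) = 4. Indeed ∫_0^2 (cos(π*x/2) + 2) dx = 4, so the data are compatible. The solution is then unique only up to an additive constant (fix it e.g. by requiring ∫_0^2 u dx = 0).


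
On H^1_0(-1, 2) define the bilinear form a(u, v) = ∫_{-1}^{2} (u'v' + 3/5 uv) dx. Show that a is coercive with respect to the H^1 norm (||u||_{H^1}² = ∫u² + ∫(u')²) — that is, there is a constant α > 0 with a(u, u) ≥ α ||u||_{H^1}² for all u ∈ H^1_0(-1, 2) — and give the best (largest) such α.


α = (27/5 + π^2)/(9 + π^2)

Coercivity of a(·,·) on H^1_0(-1, 2) means a(u, u) ≥ α ||u||_{H^1}² for every u ∈ H^1_0.
The interval has length L = 3, and Poincaré/coercivity depend only on L. Here a(u, u) = ∫(u')² + (3/5)·∫u².
Here 0 < c = 3/5 < 1. The condition a(u,u) ≥ α||u||_{H^1}² reads (1−α)∫(u')² ≥ (α−c)∫u². Any admissible α is ≤ 1 (rapidly oscillating u have ∫u²/∫(u')² → 0), and α = 1 would force 0 ≥ (1−c)∫u², impossible since c < 1; so 1−α > 0. By the sharp Poincaré inequality on H^1_0 of an interval of length L, ∫(u')² ≥ (π/L)²∫u² with equality for the first sine mode sin(π(x−x₀)/L) (x₀ the left endpoint), so the inequality holds for all u iff (1−α)(π/L)² ≥ α − c, i.e. α ≤ ((π/L)² + c)/((π/L)² + 1) = (1 + c(L/π)²)/(1 + (L/π)²). With (π/L)² = π^2/9 and c = 3/5, the largest admissible constant is α = ((π/L)² + c)/((π/L)² + 1).
Simplifying, α = (27/5 + π^2)/(9 + π^2).


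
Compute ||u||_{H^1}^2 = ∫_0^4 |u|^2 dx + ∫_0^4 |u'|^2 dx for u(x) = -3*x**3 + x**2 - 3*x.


||u||_{H^1}^2 = 758740/21

The H^1 norm (squared) on an interval (0, L) is
  ||u||_{H^1}^2 = ∫_0^L u(x)^2 dx + ∫_0^L u'(x)^2 dx.
Compute u'(x) = -9*x**2 + 2*x - 3.
Then u(x)^2 = 9*x**6 - 6*x**5 + 19*x**4 - 6*x**3 + 9*x**2 and u'(x)^2 = 81*x**4 - 36*x**3 + 58*x**2 - 12*x + 9.
Integrate each monomial from 0 to 4 using ∫_0^4 c·x^n dx = c·4^(n+1)/(n+1):
  ∫_0^4 u(x)^2 dx = ∫_0^4 (9*x^6 - 6*x^5 + 19*x^4 - 6*x^3 + 9*x^2) dx. Term by term:
    ∫_0^4 9*x^6 dx = 147456/7;  ∫_0^4 -6*x^5 dx = -4096;  ∫_0^4 19*x^4 dx = 19456/5;
    ∫_0^4 -6*x^3 dx = -384;  ∫_0^4 9*x^2 dx = 192.
  Sum: 147456/7 − 4096 + 19456/5 − 384 + 192 = 723392/35.
  ∫_0^4 u'(x)^2 dx = ∫_0^4 (81*x^4 - 36*x^3 + 58*x^2 - 12*x + 9) dx. Term by term:
    ∫_0^4 81*x^4 dx = 82944/5;  ∫_0^4 -36*x^3 dx = -2304;  ∫_0^4 58*x^2 dx = 3712/3;
    ∫_0^4 -12*x dx = -96;  ∫_0^4 9 dx = 36.
  Sum: 82944/5 − 2304 + 3712/3 − 96 + 36 = 231932/15.
Adding: ||u||_{H^1}^2 = 723392/35 + 231932/15 = 758740/21.


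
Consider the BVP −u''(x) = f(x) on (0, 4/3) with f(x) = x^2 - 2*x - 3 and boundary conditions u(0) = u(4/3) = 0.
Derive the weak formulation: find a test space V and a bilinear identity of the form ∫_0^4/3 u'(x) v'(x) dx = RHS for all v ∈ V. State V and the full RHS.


V = H^1_0(0, 4/3) (so v(0) = v(4/3) = 0); weak form: ∫_0^4/3 u'v' dx = ∫_0^4/3 (x^2 - 2*x - 3) v dx for all v ∈ V.

Multiply both sides by a test function v and integrate from 0 to 4/3:
  ∫_0^4/3 −u''(x) v(x) dx = ∫_0^4/3 f(x) v(x) dx.
Integrate the LHS by parts once:
  ∫_0^4/3 −u'' v dx = −[u'(x) v(x)]_0^4/3 + ∫_0^4/3 u'(x) v'(x) dx.
Thus ∫_0^4/3 u'(x) v'(x) dx = ∫_0^4/3 f(x) v(x) dx + [u'(x) v(x)]_0^4/3.
Choose V so that boundary terms are either known or forced to vanish.
u is Dirichlet: u(0) = u(4/3) = 0. Let V = H^1_0(0, 4/3); then v(0) = v(4/3) = 0, and [u' v]_0^4/3 = 0.
Weak formulation: find u (satisfying any essential BC) such that ∫_0^4/3 u'(x) v'(x) dx = ∫_0^4/3 f v dx for all v ∈ V.
Substituting f(x) = x^2 - 2*x - 3, the right-hand side is ∫_0^4/3 (x^2 - 2*x - 3) v dx.


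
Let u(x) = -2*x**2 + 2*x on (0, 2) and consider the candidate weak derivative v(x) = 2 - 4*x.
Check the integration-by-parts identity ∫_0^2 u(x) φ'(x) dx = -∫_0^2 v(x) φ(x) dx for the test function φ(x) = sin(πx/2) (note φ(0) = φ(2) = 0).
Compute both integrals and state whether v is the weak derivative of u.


LHS = 8/π, RHS = 8/π. Yes, v = u' weakly.

u(x) = -2*x**2 + 2*x, classical derivative u'(x) = 2 - 4*x.
φ(x) = sin(πx/2), so φ'(x) = π*cos(π*x/2)/2.
Note φ(0) = φ(2) = 0, so the boundary term u·φ vanishes.
LHS = ∫_0^2 u(x) φ'(x) dx = ∫_0^2 (-π*x^2*cos(π*x/2) + π*x*cos(π*x/2)) dx. Term by term:
  ∫_0^2 π*x*cos(π*x/2) dx = -8/π;  ∫_0^2 -π*x^2*cos(π*x/2) dx = 16/π.
Sum: -8/π + 16/π = 8/π.
So LHS = 8/π.
∫_0^2 v(x) φ(x) dx = ∫_0^2 (-4*x*sin(π*x/2) + 2*sin(π*x/2)) dx. Term by term:
  ∫_0^2 2*sin(π*x/2) dx = 8/π;  ∫_0^2 -4*x*sin(π*x/2) dx = -16/π.
Sum: 8/π − 16/π = -8/π.
So RHS = -∫_0^2 v(x) φ(x) dx = 8/π.
LHS = RHS, so the identity holds for this test φ.
Moreover u is smooth here and v(x) = u'(x) = 2 - 4*x pointwise, so the identity holds for every test function. Hence v is the weak derivative of u.


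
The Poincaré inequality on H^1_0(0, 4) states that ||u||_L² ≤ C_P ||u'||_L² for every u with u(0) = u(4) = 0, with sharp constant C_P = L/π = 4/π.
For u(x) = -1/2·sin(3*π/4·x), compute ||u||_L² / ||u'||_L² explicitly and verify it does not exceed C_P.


||u||_L² / ||u'||_L² = 4/(3*π) < C_P = 4/π.

u(x) = -1/2·sin(3*π/4·x), so u'(x) = -3*π*cos(3*π*x/4)/8.
Writing u(x) = A·sin(kπx/L) with A = -1/2 and k = 3, use ∫_0^L sin²(kπx/L) dx = L/2 and ∫_0^L cos²(kπx/L) dx = L/2.
u² = 1/4·sin²(3*π/4·x) and (u')² = 9*π^2/64·cos²(3*π/4·x), and each of sin², cos² integrates to L/2 = 2 over (0, 4).
∫_0^4 u² dx = 1/2, so ||u||_L² = sqrt(2)/2.
∫_0^4 (u')² dx = 9*π^2/32, so ||u'||_L² = 3*sqrt(2)*π/8.
Ratio ||u||_L² / ||u'||_L² = 4/(3*π).
Sharp Poincaré constant on H^1_0(0, 4) is C_P = L/π = 4/π, achieved by sin(π/4·x).
This is the k = 3 harmonic; the ratio L/(kπ) is strictly less than C_P = L/π, consistent with the sharp inequality ||u||_L² ≤ C_P ||u'||_L².


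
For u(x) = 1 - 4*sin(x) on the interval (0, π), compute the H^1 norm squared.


||u||_{H^1(0,π)}^2 = -16 + 17*π

u'(x) = -4*cos(x).
Expand u² and (u')² and integrate term by term on (0, π), using: for integers n ≥ 1, ∫_0^π sin²(nx) dx = ∫_0^π cos²(nx) dx = π/2; for n ≠ n', ∫_0^π sin(nx)sin(n'x) dx = ∫_0^π cos(nx)cos(n'x) dx = 0; and by product-to-sum, ∫_0^π sin(nx)cos(n'x) dx = ½∫_0^π [sin((n+n')x) + sin((n−n')x)] dx, which is 0 when n+n' is even and 2n/(n²−n'²) when n+n' is odd (it need not vanish on (0, π)). For the constant mode: ∫_0^π 1 dx = π, ∫_0^π cos(nx) dx = 0, ∫_0^π sin(nx) dx = (1−(−1)^n)/n.
  u² squared terms: (1)²·∫1 dx = 1·π = π;  (-4)²·∫sin(x)² dx = 16·π/2 = 8*π.
  u² cross terms: 2·(1)·(-4)·∫1·sin(x) dx = -8·(2) = -16.
  So ∫_0^π u² dx = π + 8*π − 16 = -16 + 9*π.
  (u')² squared terms: (-4)²·∫cos(x)² dx = 16·π/2 = 8*π.
  So ∫_0^π (u')² dx = 8*π.
||u||_{H^1}^2 = (-16 + 9*π) + (8*π) = -16 + 17*π.


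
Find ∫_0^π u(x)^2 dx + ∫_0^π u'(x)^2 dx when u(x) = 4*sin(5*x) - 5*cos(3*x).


||u||_{H^1(0,π)}^2 = 333*π

u'(x) = 15*sin(3*x) + 20*cos(5*x).
Expand u² and (u')² and integrate term by term on (0, π), using: for integers n ≥ 1, ∫_0^π sin²(nx) dx = ∫_0^π cos²(nx) dx = π/2; for n ≠ n', ∫_0^π sin(nx)sin(n'x) dx = ∫_0^π cos(nx)cos(n'x) dx = 0; and by product-to-sum, ∫_0^π sin(nx)cos(n'x) dx = ½∫_0^π [sin((n+n')x) + sin((n−n')x)] dx, which is 0 when n+n' is even and 2n/(n²−n'²) when n+n' is odd (it need not vanish on (0, π)).
  u² squared terms: (-5)²·∫cos(3x)² dx = 25·π/2 = 25*π/2;  (4)²·∫sin(5x)² dx = 16·π/2 = 8*π.
  u² cross terms: 2·(-5)·(4)·∫cos(3x)·sin(5x) dx = -40·(0) = 0.
  So ∫_0^π u² dx = 25*π/2 + 8*π + 0 = 41*π/2.
  (u')² squared terms: (15)²·∫sin(3x)² dx = 225·π/2 = 225*π/2;  (20)²·∫cos(5x)² dx = 400·π/2 = 200*π.
  (u')² cross terms: 2·(15)·(20)·∫sin(3x)·cos(5x) dx = 600·(0) = 0.
  So ∫_0^π (u')² dx = 225*π/2 + 200*π + 0 = 625*π/2.
||u||_{H^1}^2 = (41*π/2) + (625*π/2) = 333*π.


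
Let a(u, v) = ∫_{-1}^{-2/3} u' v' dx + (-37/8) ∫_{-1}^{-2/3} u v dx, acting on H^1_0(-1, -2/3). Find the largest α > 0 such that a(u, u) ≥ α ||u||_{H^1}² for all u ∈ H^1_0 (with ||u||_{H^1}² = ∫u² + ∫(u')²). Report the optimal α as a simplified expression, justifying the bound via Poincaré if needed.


α = (-37 + 72*π^2)/(8*(1 + 9*π^2))

Coercivity of a(·,·) on H^1_0(-1, -2/3) means a(u, u) ≥ α ||u||_{H^1}² for every u ∈ H^1_0.
The interval has length L = 1/3, and Poincaré/coercivity depend only on L. Here a(u, u) = ∫(u')² + (-37/8)·∫u².
Here c = -37/8 < 0 with |c| < (π/L)² = 9*π^2, so coercivity still holds. The condition a(u,u) ≥ α||u||_{H^1}² reads (1−α)∫(u')² ≥ (α−c)∫u². Any admissible α is ≤ 1 (rapidly oscillating u have ∫u²/∫(u')² → 0), and α = 1 would force 0 ≥ (1−c)∫u², impossible since c < 1; so 1−α > 0. By the sharp Poincaré inequality on H^1_0 of an interval of length L, ∫(u')² ≥ (π/L)²∫u² with equality for the first sine mode sin(π(x−x₀)/L) (x₀ the left endpoint), so the inequality holds for all u iff (1−α)(π/L)² ≥ α − c, i.e. α ≤ ((π/L)² + c)/((π/L)² + 1) = (1 + c(L/π)²)/(1 + (L/π)²). (Direct route, valid since c ≤ 0: Poincaré gives c∫u² ≥ c(L/π)²∫(u')², so a(u,u) ≥ (1 + c(L/π)²)∫(u')², while ||u||_{H^1}² ≤ (1 + (L/π)²)∫(u')²; dividing yields the same α.) With (π/L)² = 9*π^2 and c = -37/8, the largest admissible constant is α = ((π/L)² + c)/((π/L)² + 1).
Simplifying, α = (-37 + 72*π^2)/(8*(1 + 9*π^2)).


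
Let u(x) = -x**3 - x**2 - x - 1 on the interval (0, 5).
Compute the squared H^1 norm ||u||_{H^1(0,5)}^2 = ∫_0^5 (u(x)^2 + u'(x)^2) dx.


||u||_{H^1}^2 = 188970/7

The H^1 norm (squared) on an interval (0, L) is
  ||u||_{H^1}^2 = ∫_0^L u(x)^2 dx + ∫_0^L u'(x)^2 dx.
Compute u'(x) = -3*x**2 - 2*x - 1.
Then u(x)^2 = x**6 + 2*x**5 + 3*x**4 + 4*x**3 + 3*x**2 + 2*x + 1 and u'(x)^2 = 9*x**4 + 12*x**3 + 10*x**2 + 4*x + 1.
Integrate each monomial from 0 to 5 using ∫_0^5 c·x^n dx = c·5^(n+1)/(n+1):
  ∫_0^5 u(x)^2 dx = ∫_0^5 (x^6 + 2*x^5 + 3*x^4 + 4*x^3 + 3*x^2 + 2*x + 1) dx. Term by term:
    ∫_0^5 x^6 dx = 78125/7;  ∫_0^5 2*x^5 dx = 15625/3;  ∫_0^5 3*x^4 dx = 1875;
    ∫_0^5 4*x^3 dx = 625;  ∫_0^5 3*x^2 dx = 125;  ∫_0^5 2*x dx = 25;
    ∫_0^5 1 dx = 5.
  Sum: 78125/7 + 15625/3 + 1875 + 625 + 125 + 25 + 5 = 399505/21.
  ∫_0^5 u'(x)^2 dx = ∫_0^5 (9*x^4 + 12*x^3 + 10*x^2 + 4*x + 1) dx. Term by term:
    ∫_0^5 9*x^4 dx = 5625;  ∫_0^5 12*x^3 dx = 1875;  ∫_0^5 10*x^2 dx = 1250/3;
    ∫_0^5 4*x dx = 50;  ∫_0^5 1 dx = 5.
  Sum: 5625 + 1875 + 1250/3 + 50 + 5 = 23915/3.
Adding: ||u||_{H^1}^2 = 399505/21 + 23915/3 = 188970/7.


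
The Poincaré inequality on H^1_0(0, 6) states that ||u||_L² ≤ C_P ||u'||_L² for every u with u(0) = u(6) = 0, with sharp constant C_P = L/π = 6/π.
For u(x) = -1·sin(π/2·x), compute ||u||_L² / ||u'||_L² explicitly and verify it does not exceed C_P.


||u||_L² / ||u'||_L² = 2/π < C_P = 6/π.

u(x) = -1·sin(π/2·x), so u'(x) = -π*cos(π*x/2)/2.
Writing u(x) = A·sin(kπx/L) with A = -1 and k = 3, use ∫_0^L sin²(kπx/L) dx = L/2 and ∫_0^L cos²(kπx/L) dx = L/2.
u² = 1·sin²(π/2·x) and (u')² = π^2/4·cos²(π/2·x), and each of sin², cos² integrates to L/2 = 3 over (0, 6).
∫_0^6 u² dx = 3, so ||u||_L² = sqrt(3).
∫_0^6 (u')² dx = 3*π^2/4, so ||u'||_L² = sqrt(3)*π/2.
Ratio ||u||_L² / ||u'||_L² = 2/π.
Sharp Poincaré constant on H^1_0(0, 6) is C_P = L/π = 6/π, achieved by sin(π/6·x).
This is the k = 3 harmonic; the ratio L/(kπ) is strictly less than C_P = L/π, consistent with the sharp inequality ||u||_L² ≤ C_P ||u'||_L².


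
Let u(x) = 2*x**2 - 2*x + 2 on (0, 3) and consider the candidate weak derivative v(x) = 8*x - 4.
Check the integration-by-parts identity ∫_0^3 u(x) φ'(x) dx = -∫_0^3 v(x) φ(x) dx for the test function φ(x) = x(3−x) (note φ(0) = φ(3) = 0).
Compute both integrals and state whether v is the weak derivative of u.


LHS = -18, RHS = -36. No, v is not the weak derivative of u.

u(x) = 2*x**2 - 2*x + 2, classical derivative u'(x) = 4*x - 2.
φ(x) = x(3−x), so φ'(x) = 3 - 2*x.
Note φ(0) = φ(3) = 0, so the boundary term u·φ vanishes.
LHS = ∫_0^3 u(x) φ'(x) dx = ∫_0^3 (-4*x^3 + 10*x^2 - 10*x + 6) dx. Term by term:
  ∫_0^3 -4*x^3 dx = -81;  ∫_0^3 10*x^2 dx = 90;  ∫_0^3 -10*x dx = -45;
  ∫_0^3 6 dx = 18.
Sum: -81 + 90 − 45 + 18 = -18.
So LHS = -18.
∫_0^3 v(x) φ(x) dx = ∫_0^3 (-8*x^3 + 28*x^2 - 12*x) dx. Term by term:
  ∫_0^3 -8*x^3 dx = -162;  ∫_0^3 28*x^2 dx = 252;  ∫_0^3 -12*x dx = -54.
Sum: -162 + 252 − 54 = 36.
So RHS = -∫_0^3 v(x) φ(x) dx = -36.
LHS − RHS = 18 ≠ 0, so the identity fails.
(For a valid weak derivative the identity must hold for EVERY test function, in particular this one. The failure shows v is NOT the weak derivative of u.)
Correct weak derivative would be u'(x) = 4*x - 2.


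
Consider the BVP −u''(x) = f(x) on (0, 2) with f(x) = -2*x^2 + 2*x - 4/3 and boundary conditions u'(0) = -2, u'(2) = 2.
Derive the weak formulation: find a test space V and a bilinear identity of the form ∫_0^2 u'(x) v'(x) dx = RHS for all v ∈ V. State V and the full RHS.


V = H^1(0, 2) (v unrestricted at boundary; u is determined up to an additive constant); weak form: ∫_0^2 u'v' dx = ∫_0^2 (-2*x^2 + 2*x - 4/3) v dx + 2·v(2) + 2·v(0) for all v ∈ V.

Multiply both sides by a test function v and integrate from 0 to 2:
  ∫_0^2 −u''(x) v(x) dx = ∫_0^2 f(x) v(x) dx.
Integrate the LHS by parts once:
  ∫_0^2 −u'' v dx = −[u'(x) v(x)]_0^2 + ∫_0^2 u'(x) v'(x) dx.
Thus ∫_0^2 u'(x) v'(x) dx = ∫_0^2 f(x) v(x) dx + [u'(x) v(x)]_0^2.
Choose V so that boundary terms are either known or forced to vanish.
u has inhomogeneous Neumann u'(0) = -2, u'(2) = 2. [u' v]_0^2 = (2)·v(2) − (-2)·v(0) = 2·v(2) + 2·v(0). Take V = H^1(0, 2); boundary term becomes part of RHS.
Weak formulation: find u (satisfying any essential BC) such that ∫_0^2 u'(x) v'(x) dx = ∫_0^2 f v dx + 2·v(2) + 2·v(0) for all v ∈ V (Neumann data are natural BCs: they enter the RHS as boundary terms).
Substituting f(x) = -2*x^2 + 2*x - 4/3, the right-hand side is ∫_0^2 (-2*x^2 + 2*x - 4/3) v dx + 2·v(2) + 2·v(0).
Compatibility check (pure Neumann): taking v ≡ 1 ∈ V gives 0 = ∫_0^2 f dx + (2) − (-2), i.e. ∫_0^2 f dx must equal u'(0) − u'(2) = -4. Indeed ∫_0^2 (-2*x^2 + 2*x - 4/3) dx = -4, so the data are compatible. The solution is then unique only up to an additive constant (fix it e.g. by requiring ∫_0^2 u dx = 0).


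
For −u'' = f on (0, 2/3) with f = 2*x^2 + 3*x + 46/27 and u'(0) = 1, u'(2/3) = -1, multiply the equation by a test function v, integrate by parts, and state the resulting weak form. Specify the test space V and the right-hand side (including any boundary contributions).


V = H^1(0, 2/3) (v unrestricted at boundary; u is determined up to an additive constant); weak form: ∫_0^2/3 u'v' dx = ∫_0^2/3 (2*x^2 + 3*x + 46/27) v dx − v(2/3) − v(0) for all v ∈ V.

Multiply both sides by a test function v and integrate from 0 to 2/3:
  ∫_0^2/3 −u''(x) v(x) dx = ∫_0^2/3 f(x) v(x) dx.
Integrate the LHS by parts once:
  ∫_0^2/3 −u'' v dx = −[u'(x) v(x)]_0^2/3 + ∫_0^2/3 u'(x) v'(x) dx.
Thus ∫_0^2/3 u'(x) v'(x) dx = ∫_0^2/3 f(x) v(x) dx + [u'(x) v(x)]_0^2/3.
Choose V so that boundary terms are either known or forced to vanish.
u has inhomogeneous Neumann u'(0) = 1, u'(2/3) = -1. [u' v]_0^2/3 = (-1)·v(2/3) − (1)·v(0) = − v(2/3) − v(0). Take V = H^1(0, 2/3); boundary term becomes part of RHS.
Weak formulation: find u (satisfying any essential BC) such that ∫_0^2/3 u'(x) v'(x) dx = ∫_0^2/3 f v dx − v(2/3) − v(0) for all v ∈ V (Neumann data are natural BCs: they enter the RHS as boundary terms).
Substituting f(x) = 2*x^2 + 3*x + 46/27, the right-hand side is ∫_0^2/3 (2*x^2 + 3*x + 46/27) v dx − v(2/3) − v(0).
Compatibility check (pure Neumann): taking v ≡ 1 ∈ V gives 0 = ∫_0^2/3 f dx + (-1) − (1), i.e. ∫_0^2/3 f dx must equal u'(0) − u'(2/3) = 2. Indeed ∫_0^2/3 (2*x^2 + 3*x + 46/27) dx = 2, so the data are compatible. The solution is then unique only up to an additive constant (fix it e.g. by requiring ∫_0^2/3 u dx = 0).


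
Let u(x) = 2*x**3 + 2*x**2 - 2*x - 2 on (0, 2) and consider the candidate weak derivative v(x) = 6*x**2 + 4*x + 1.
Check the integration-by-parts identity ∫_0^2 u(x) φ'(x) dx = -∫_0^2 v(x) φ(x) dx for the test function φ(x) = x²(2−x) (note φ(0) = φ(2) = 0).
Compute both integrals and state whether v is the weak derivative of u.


LHS = -248/15, RHS = -308/15. No, v is not the weak derivative of u.

u(x) = 2*x**3 + 2*x**2 - 2*x - 2, classical derivative u'(x) = 6*x**2 + 4*x - 2.
φ(x) = x²(2−x), so φ'(x) = x*(4 - 3*x).
Note φ(0) = φ(2) = 0, so the boundary term u·φ vanishes.
LHS = ∫_0^2 u(x) φ'(x) dx = ∫_0^2 (-6*x^5 + 2*x^4 + 14*x^3 - 2*x^2 - 8*x) dx. Term by term:
  ∫_0^2 -6*x^5 dx = -64;  ∫_0^2 2*x^4 dx = 64/5;  ∫_0^2 14*x^3 dx = 56;
  ∫_0^2 -2*x^2 dx = -16/3;  ∫_0^2 -8*x dx = -16.
Sum: -64 + 64/5 + 56 − 16/3 − 16 = -248/15.
So LHS = -248/15.
∫_0^2 v(x) φ(x) dx = ∫_0^2 (-6*x^5 + 8*x^4 + 7*x^3 + 2*x^2) dx. Term by term:
  ∫_0^2 -6*x^5 dx = -64;  ∫_0^2 8*x^4 dx = 256/5;  ∫_0^2 7*x^3 dx = 28;
  ∫_0^2 2*x^2 dx = 16/3.
Sum: -64 + 256/5 + 28 + 16/3 = 308/15.
So RHS = -∫_0^2 v(x) φ(x) dx = -308/15.
LHS − RHS = 4 ≠ 0, so the identity fails.
(For a valid weak derivative the identity must hold for EVERY test function, in particular this one. The failure shows v is NOT the weak derivative of u.)
Correct weak derivative would be u'(x) = 6*x**2 + 4*x - 2.


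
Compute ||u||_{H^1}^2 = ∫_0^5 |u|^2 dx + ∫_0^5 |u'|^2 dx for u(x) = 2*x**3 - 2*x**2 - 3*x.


||u||_{H^1}^2 = 746995/21

The H^1 norm (squared) on an interval (0, L) is
  ||u||_{H^1}^2 = ∫_0^L u(x)^2 dx + ∫_0^L u'(x)^2 dx.
Compute u'(x) = 6*x**2 - 4*x - 3.
Then u(x)^2 = 4*x**6 - 8*x**5 - 8*x**4 + 12*x**3 + 9*x**2 and u'(x)^2 = 36*x**4 - 48*x**3 - 20*x**2 + 24*x + 9.
Integrate each monomial from 0 to 5 using ∫_0^5 c·x^n dx = c·5^(n+1)/(n+1):
  ∫_0^5 u(x)^2 dx = ∫_0^5 (4*x^6 - 8*x^5 - 8*x^4 + 12*x^3 + 9*x^2) dx. Term by term:
    ∫_0^5 4*x^6 dx = 312500/7;  ∫_0^5 -8*x^5 dx = -62500/3;  ∫_0^5 -8*x^4 dx = -5000;
    ∫_0^5 12*x^3 dx = 1875;  ∫_0^5 9*x^2 dx = 375.
  Sum: 312500/7 − 62500/3 − 5000 + 1875 + 375 = 442250/21.
  ∫_0^5 u'(x)^2 dx = ∫_0^5 (36*x^4 - 48*x^3 - 20*x^2 + 24*x + 9) dx. Term by term:
    ∫_0^5 36*x^4 dx = 22500;  ∫_0^5 -48*x^3 dx = -7500;  ∫_0^5 -20*x^2 dx = -2500/3;
    ∫_0^5 24*x dx = 300;  ∫_0^5 9 dx = 45.
  Sum: 22500 − 7500 − 2500/3 + 300 + 45 = 43535/3.
Adding: ||u||_{H^1}^2 = 442250/21 + 43535/3 = 746995/21.


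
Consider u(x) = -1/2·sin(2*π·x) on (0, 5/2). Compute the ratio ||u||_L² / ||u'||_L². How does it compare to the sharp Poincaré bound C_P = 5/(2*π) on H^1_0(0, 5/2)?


||u||_L² / ||u'||_L² = 1/(2*π) < C_P = 5/(2*π).

u(x) = -1/2·sin(2*π·x), so u'(x) = -π*cos(2*π*x).
Writing u(x) = A·sin(kπx/L) with A = -1/2 and k = 5, use ∫_0^L sin²(kπx/L) dx = L/2 and ∫_0^L cos²(kπx/L) dx = L/2.
u² = 1/4·sin²(2*π·x) and (u')² = π^2·cos²(2*π·x), and each of sin², cos² integrates to L/2 = 5/4 over (0, 5/2).
∫_0^5/2 u² dx = 5/16, so ||u||_L² = sqrt(5)/4.
∫_0^5/2 (u')² dx = 5*π^2/4, so ||u'||_L² = sqrt(5)*π/2.
Ratio ||u||_L² / ||u'||_L² = 1/(2*π).
Sharp Poincaré constant on H^1_0(0, 5/2) is C_P = L/π = 5/(2*π), achieved by sin(2*π/5·x).
This is the k = 5 harmonic; the ratio L/(kπ) is strictly less than C_P = L/π, consistent with the sharp inequality ||u||_L² ≤ C_P ||u'||_L².


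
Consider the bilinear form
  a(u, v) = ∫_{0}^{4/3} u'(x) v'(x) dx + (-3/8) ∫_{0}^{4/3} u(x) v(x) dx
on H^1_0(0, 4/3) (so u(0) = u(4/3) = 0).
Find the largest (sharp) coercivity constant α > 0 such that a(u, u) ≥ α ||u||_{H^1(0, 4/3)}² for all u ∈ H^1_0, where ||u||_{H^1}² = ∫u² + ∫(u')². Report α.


α = 3*(-2 + 3*π^2)/(16 + 9*π^2)

Coercivity of a(·,·) on H^1_0(0, 4/3) means a(u, u) ≥ α ||u||_{H^1}² for every u ∈ H^1_0.
The interval has length L = 4/3, and Poincaré/coercivity depend only on L. Here a(u, u) = ∫(u')² + (-3/8)·∫u².
Here c = -3/8 < 0 with |c| < (π/L)² = 9*π^2/16, so coercivity still holds. The condition a(u,u) ≥ α||u||_{H^1}² reads (1−α)∫(u')² ≥ (α−c)∫u². Any admissible α is ≤ 1 (rapidly oscillating u have ∫u²/∫(u')² → 0), and α = 1 would force 0 ≥ (1−c)∫u², impossible since c < 1; so 1−α > 0. By the sharp Poincaré inequality on H^1_0 of an interval of length L, ∫(u')² ≥ (π/L)²∫u² with equality for the first sine mode sin(π(x−x₀)/L) (x₀ the left endpoint), so the inequality holds for all u iff (1−α)(π/L)² ≥ α − c, i.e. α ≤ ((π/L)² + c)/((π/L)² + 1) = (1 + c(L/π)²)/(1 + (L/π)²). (Direct route, valid since c ≤ 0: Poincaré gives c∫u² ≥ c(L/π)²∫(u')², so a(u,u) ≥ (1 + c(L/π)²)∫(u')², while ||u||_{H^1}² ≤ (1 + (L/π)²)∫(u')²; dividing yields the same α.) With (π/L)² = 9*π^2/16 and c = -3/8, the largest admissible constant is α = ((π/L)² + c)/((π/L)² + 1).
Simplifying, α = 3*(-2 + 3*π^2)/(16 + 9*π^2).


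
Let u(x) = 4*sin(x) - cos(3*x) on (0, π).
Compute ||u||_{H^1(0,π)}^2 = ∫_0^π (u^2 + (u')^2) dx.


||u||_{H^1(0,π)}^2 = 21*π

u'(x) = 3*sin(3*x) + 4*cos(x).
Expand u² and (u')² and integrate term by term on (0, π), using: for integers n ≥ 1, ∫_0^π sin²(nx) dx = ∫_0^π cos²(nx) dx = π/2; for n ≠ n', ∫_0^π sin(nx)sin(n'x) dx = ∫_0^π cos(nx)cos(n'x) dx = 0; and by product-to-sum, ∫_0^π sin(nx)cos(n'x) dx = ½∫_0^π [sin((n+n')x) + sin((n−n')x)] dx, which is 0 when n+n' is even and 2n/(n²−n'²) when n+n' is odd (it need not vanish on (0, π)).
  u² squared terms: (-1)²·∫cos(3x)² dx = 1·π/2 = π/2;  (4)²·∫sin(x)² dx = 16·π/2 = 8*π.
  u² cross terms: 2·(-1)·(4)·∫cos(3x)·sin(x) dx = -8·(0) = 0.
  So ∫_0^π u² dx = π/2 + 8*π + 0 = 17*π/2.
  (u')² squared terms: (3)²·∫sin(3x)² dx = 9·π/2 = 9*π/2;  (4)²·∫cos(x)² dx = 16·π/2 = 8*π.
  (u')² cross terms: 2·(3)·(4)·∫sin(3x)·cos(x) dx = 24·(0) = 0.
  So ∫_0^π (u')² dx = 9*π/2 + 8*π + 0 = 25*π/2.
||u||_{H^1}^2 = (17*π/2) + (25*π/2) = 21*π.


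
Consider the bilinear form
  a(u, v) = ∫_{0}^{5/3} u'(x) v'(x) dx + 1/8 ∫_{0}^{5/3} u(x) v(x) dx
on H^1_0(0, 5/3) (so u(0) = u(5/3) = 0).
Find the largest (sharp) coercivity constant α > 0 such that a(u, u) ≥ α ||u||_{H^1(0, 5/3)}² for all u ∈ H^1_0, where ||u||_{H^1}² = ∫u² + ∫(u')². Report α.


α = (25 + 72*π^2)/(8*(25 + 9*π^2))

Coercivity of a(·,·) on H^1_0(0, 5/3) means a(u, u) ≥ α ||u||_{H^1}² for every u ∈ H^1_0.
The interval has length L = 5/3, and Poincaré/coercivity depend only on L. Here a(u, u) = ∫(u')² + (1/8)·∫u².
Here 0 < c = 1/8 < 1. The condition a(u,u) ≥ α||u||_{H^1}² reads (1−α)∫(u')² ≥ (α−c)∫u². Any admissible α is ≤ 1 (rapidly oscillating u have ∫u²/∫(u')² → 0), and α = 1 would force 0 ≥ (1−c)∫u², impossible since c < 1; so 1−α > 0. By the sharp Poincaré inequality on H^1_0 of an interval of length L, ∫(u')² ≥ (π/L)²∫u² with equality for the first sine mode sin(π(x−x₀)/L) (x₀ the left endpoint), so the inequality holds for all u iff (1−α)(π/L)² ≥ α − c, i.e. α ≤ ((π/L)² + c)/((π/L)² + 1) = (1 + c(L/π)²)/(1 + (L/π)²). With (π/L)² = 9*π^2/25 and c = 1/8, the largest admissible constant is α = ((π/L)² + c)/((π/L)² + 1).
Simplifying, α = (25 + 72*π^2)/(8*(25 + 9*π^2)).


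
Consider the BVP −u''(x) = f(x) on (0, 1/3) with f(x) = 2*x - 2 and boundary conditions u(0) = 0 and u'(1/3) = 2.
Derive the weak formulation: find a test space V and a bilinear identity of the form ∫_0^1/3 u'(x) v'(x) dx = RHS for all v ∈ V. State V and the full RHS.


V = {v ∈ H^1(0, 1/3) : v(0) = 0} (test functions vanish at x = 0 where u is specified); weak form: ∫_0^1/3 u'v' dx = ∫_0^1/3 (2*x - 2) v dx + 2·v(1/3) for all v ∈ V.

Multiply both sides by a test function v and integrate from 0 to 1/3:
  ∫_0^1/3 −u''(x) v(x) dx = ∫_0^1/3 f(x) v(x) dx.
Integrate the LHS by parts once:
  ∫_0^1/3 −u'' v dx = −[u'(x) v(x)]_0^1/3 + ∫_0^1/3 u'(x) v'(x) dx.
Thus ∫_0^1/3 u'(x) v'(x) dx = ∫_0^1/3 f(x) v(x) dx + [u'(x) v(x)]_0^1/3.
Choose V so that boundary terms are either known or forced to vanish.
Mixed BC: u(0) = 0 (Dirichlet) and u'(1/3) = 2 (Neumann). Define V = {v ∈ H^1(0, 1/3) : v(0) = 0}. Then [u' v]_0^1/3 = u'(1/3)·v(1/3) − u'(0)·0 = 2·v(1/3).
Weak formulation: find u (satisfying any essential BC) such that ∫_0^1/3 u'(x) v'(x) dx = ∫_0^1/3 f v dx + 2·v(1/3) for all v ∈ V (Dirichlet at 0 absorbed into V; Neumann datum at x = 1/3 contributes the boundary term).
Substituting f(x) = 2*x - 2, the right-hand side is ∫_0^1/3 (2*x - 2) v dx + 2·v(1/3).


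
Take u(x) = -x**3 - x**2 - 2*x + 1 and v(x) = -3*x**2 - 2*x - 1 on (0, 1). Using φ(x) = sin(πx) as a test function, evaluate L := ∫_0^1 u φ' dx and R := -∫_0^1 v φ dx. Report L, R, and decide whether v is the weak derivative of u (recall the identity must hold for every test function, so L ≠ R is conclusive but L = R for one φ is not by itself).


LHS = -12/π^3 + 9/π, RHS = -12/π^3 + 7/π. No, v is not the weak derivative of u.

u(x) = -x**3 - x**2 - 2*x + 1, classical derivative u'(x) = -3*x**2 - 2*x - 2.
φ(x) = sin(πx), so φ'(x) = π*cos(π*x).
Note φ(0) = φ(1) = 0, so the boundary term u·φ vanishes.
LHS = ∫_0^1 u(x) φ'(x) dx = ∫_0^1 (-π*x^3*cos(π*x) - π*x^2*cos(π*x) - 2*π*x*cos(π*x) + π*cos(π*x)) dx. Term by term:
  ∫_0^1 π*cos(π*x) dx = 0;  ∫_0^1 -π*x^2*cos(π*x) dx = 2/π;  ∫_0^1 -π*x^3*cos(π*x) dx = -12/π^3 + 3/π;
  ∫_0^1 -2*π*x*cos(π*x) dx = 4/π.
Sum: 0 + 2/π + -12/π^3 + 3/π + 4/π = -12/π^3 + 9/π.
So LHS = -12/π^3 + 9/π.
∫_0^1 v(x) φ(x) dx = ∫_0^1 (-3*x^2*sin(π*x) - 2*x*sin(π*x) - sin(π*x)) dx. Term by term:
  ∫_0^1 -sin(π*x) dx = -2/π;  ∫_0^1 -3*x^2*sin(π*x) dx = -3/π + 12/π^3;  ∫_0^1 -2*x*sin(π*x) dx = -2/π.
Sum: -2/π + -3/π + 12/π^3 − 2/π = -7/π + 12/π^3.
So RHS = -∫_0^1 v(x) φ(x) dx = -12/π^3 + 7/π.
LHS − RHS = 2/π ≠ 0, so the identity fails.
(For a valid weak derivative the identity must hold for EVERY test function, in particular this one. The failure shows v is NOT the weak derivative of u.)
Correct weak derivative would be u'(x) = -3*x**2 - 2*x - 2.


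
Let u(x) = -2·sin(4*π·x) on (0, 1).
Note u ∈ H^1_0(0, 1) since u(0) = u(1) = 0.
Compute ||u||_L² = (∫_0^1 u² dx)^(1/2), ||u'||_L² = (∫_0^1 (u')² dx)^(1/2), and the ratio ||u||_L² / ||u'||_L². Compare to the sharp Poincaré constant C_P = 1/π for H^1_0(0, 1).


||u||_L² / ||u'||_L² = 1/(4*π) < C_P = 1/π.

u(x) = -2·sin(4*π·x), so u'(x) = -8*π*cos(4*π*x).
Writing u(x) = A·sin(kπx/L) with A = -2 and k = 4, use ∫_0^L sin²(kπx/L) dx = L/2 and ∫_0^L cos²(kπx/L) dx = L/2.
u² = 4·sin²(4*π·x) and (u')² = 64*π^2·cos²(4*π·x), and each of sin², cos² integrates to L/2 = 1/2 over (0, 1).
∫_0^1 u² dx = 2, so ||u||_L² = sqrt(2).
∫_0^1 (u')² dx = 32*π^2, so ||u'||_L² = 4*sqrt(2)*π.
Ratio ||u||_L² / ||u'||_L² = 1/(4*π).
Sharp Poincaré constant on H^1_0(0, 1) is C_P = L/π = 1/π, achieved by sin(π·x).
This is the k = 4 harmonic; the ratio L/(kπ) is strictly less than C_P = L/π, consistent with the sharp inequality ||u||_L² ≤ C_P ||u'||_L².


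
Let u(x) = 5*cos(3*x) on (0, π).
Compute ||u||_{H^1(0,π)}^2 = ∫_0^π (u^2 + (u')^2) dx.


||u||_{H^1(0,π)}^2 = 125*π

u'(x) = -15*sin(3*x).
Expand u² and (u')² and integrate term by term on (0, π), using: for integers n ≥ 1, ∫_0^π sin²(nx) dx = ∫_0^π cos²(nx) dx = π/2; for n ≠ n', ∫_0^π sin(nx)sin(n'x) dx = ∫_0^π cos(nx)cos(n'x) dx = 0; and by product-to-sum, ∫_0^π sin(nx)cos(n'x) dx = ½∫_0^π [sin((n+n')x) + sin((n−n')x)] dx, which is 0 when n+n' is even and 2n/(n²−n'²) when n+n' is odd (it need not vanish on (0, π)).
  u² squared terms: (5)²·∫cos(3x)² dx = 25·π/2 = 25*π/2.
  So ∫_0^π u² dx = 25*π/2.
  (u')² squared terms: (-15)²·∫sin(3x)² dx = 225·π/2 = 225*π/2.
  So ∫_0^π (u')² dx = 225*π/2.
||u||_{H^1}^2 = (25*π/2) + (225*π/2) = 125*π.


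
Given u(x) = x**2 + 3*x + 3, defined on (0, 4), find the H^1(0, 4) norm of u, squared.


||u||_{H^1}^2 = 19592/15

The H^1 norm (squared) on an interval (0, L) is
  ||u||_{H^1}^2 = ∫_0^L u(x)^2 dx + ∫_0^L u'(x)^2 dx.
Compute u'(x) = 2*x + 3.
Then u(x)^2 = x**4 + 6*x**3 + 15*x**2 + 18*x + 9 and u'(x)^2 = 4*x**2 + 12*x + 9.
Integrate each monomial from 0 to 4 using ∫_0^4 c·x^n dx = c·4^(n+1)/(n+1):
  ∫_0^4 u(x)^2 dx = ∫_0^4 (x^4 + 6*x^3 + 15*x^2 + 18*x + 9) dx. Term by term:
    ∫_0^4 x^4 dx = 1024/5;  ∫_0^4 6*x^3 dx = 384;  ∫_0^4 15*x^2 dx = 320;
    ∫_0^4 18*x dx = 144;  ∫_0^4 9 dx = 36.
  Sum: 1024/5 + 384 + 320 + 144 + 36 = 5444/5.
  ∫_0^4 u'(x)^2 dx = ∫_0^4 (4*x^2 + 12*x + 9) dx. Term by term:
    ∫_0^4 4*x^2 dx = 256/3;  ∫_0^4 12*x dx = 96;  ∫_0^4 9 dx = 36.
  Sum: 256/3 + 96 + 36 = 652/3.
Adding: ||u||_{H^1}^2 = 5444/5 + 652/3 = 19592/15.


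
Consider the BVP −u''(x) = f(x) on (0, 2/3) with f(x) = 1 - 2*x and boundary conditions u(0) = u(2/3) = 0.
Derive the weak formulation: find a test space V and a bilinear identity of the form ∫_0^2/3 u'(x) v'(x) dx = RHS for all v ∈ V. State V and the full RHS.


V = H^1_0(0, 2/3) (so v(0) = v(2/3) = 0); weak form: ∫_0^2/3 u'v' dx = ∫_0^2/3 (1 - 2*x) v dx for all v ∈ V.

Multiply both sides by a test function v and integrate from 0 to 2/3:
  ∫_0^2/3 −u''(x) v(x) dx = ∫_0^2/3 f(x) v(x) dx.
Integrate the LHS by parts once:
  ∫_0^2/3 −u'' v dx = −[u'(x) v(x)]_0^2/3 + ∫_0^2/3 u'(x) v'(x) dx.
Thus ∫_0^2/3 u'(x) v'(x) dx = ∫_0^2/3 f(x) v(x) dx + [u'(x) v(x)]_0^2/3.
Choose V so that boundary terms are either known or forced to vanish.
u is Dirichlet: u(0) = u(2/3) = 0. Let V = H^1_0(0, 2/3); then v(0) = v(2/3) = 0, and [u' v]_0^2/3 = 0.
Weak formulation: find u (satisfying any essential BC) such that ∫_0^2/3 u'(x) v'(x) dx = ∫_0^2/3 f v dx for all v ∈ V.
Substituting f(x) = 1 - 2*x, the right-hand side is ∫_0^2/3 (1 - 2*x) v dx.


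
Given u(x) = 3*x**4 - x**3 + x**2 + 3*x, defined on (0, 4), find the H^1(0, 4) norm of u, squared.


||u||_{H^1}^2 = 19008076/35

The H^1 norm (squared) on an interval (0, L) is
  ||u||_{H^1}^2 = ∫_0^L u(x)^2 dx + ∫_0^L u'(x)^2 dx.
Compute u'(x) = 12*x**3 - 3*x**2 + 2*x + 3.
Then u(x)^2 = 9*x**8 - 6*x**7 + 7*x**6 + 16*x**5 - 5*x**4 + 6*x**3 + 9*x**2 and u'(x)^2 = 144*x**6 - 72*x**5 + 57*x**4 + 60*x**3 - 14*x**2 + 12*x + 9.
Integrate each monomial from 0 to 4 using ∫_0^4 c·x^n dx = c·4^(n+1)/(n+1):
  ∫_0^4 u(x)^2 dx = ∫_0^4 (9*x^8 - 6*x^7 + 7*x^6 + 16*x^5 - 5*x^4 + 6*x^3 + 9*x^2) dx. Term by term:
    ∫_0^4 9*x^8 dx = 262144;  ∫_0^4 -6*x^7 dx = -49152;  ∫_0^4 7*x^6 dx = 16384;
    ∫_0^4 16*x^5 dx = 32768/3;  ∫_0^4 -5*x^4 dx = -1024;  ∫_0^4 6*x^3 dx = 384;
    ∫_0^4 9*x^2 dx = 192.
  Sum: 262144 − 49152 + 16384 + 32768/3 − 1024 + 384 + 192 = 719552/3.
  ∫_0^4 u'(x)^2 dx = ∫_0^4 (144*x^6 - 72*x^5 + 57*x^4 + 60*x^3 - 14*x^2 + 12*x + 9) dx. Term by term:
    ∫_0^4 144*x^6 dx = 2359296/7;  ∫_0^4 -72*x^5 dx = -49152;  ∫_0^4 57*x^4 dx = 58368/5;
    ∫_0^4 60*x^3 dx = 3840;  ∫_0^4 -14*x^2 dx = -896/3;  ∫_0^4 12*x dx = 96;
    ∫_0^4 9 dx = 36.
  Sum: 2359296/7 − 49152 + 58368/5 + 3840 − 896/3 + 96 + 36 = 31839908/105.
Adding: ||u||_{H^1}^2 = 719552/3 + 31839908/105 = 19008076/35.


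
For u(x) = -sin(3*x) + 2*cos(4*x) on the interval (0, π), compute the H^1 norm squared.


||u||_{H^1(0,π)}^2 = 408/7 + 39*π

u'(x) = -8*sin(4*x) - 3*cos(3*x).
Expand u² and (u')² and integrate term by term on (0, π), using: for integers n ≥ 1, ∫_0^π sin²(nx) dx = ∫_0^π cos²(nx) dx = π/2; for n ≠ n', ∫_0^π sin(nx)sin(n'x) dx = ∫_0^π cos(nx)cos(n'x) dx = 0; and by product-to-sum, ∫_0^π sin(nx)cos(n'x) dx = ½∫_0^π [sin((n+n')x) + sin((n−n')x)] dx, which is 0 when n+n' is even and 2n/(n²−n'²) when n+n' is odd (it need not vanish on (0, π)).
  u² squared terms: (-1)²·∫sin(3x)² dx = 1·π/2 = π/2;  (2)²·∫cos(4x)² dx = 4·π/2 = 2*π.
  u² cross terms: 2·(-1)·(2)·∫sin(3x)·cos(4x) dx = -4·(-6/7) = 24/7.
  So ∫_0^π u² dx = π/2 + 2*π + 24/7 = 24/7 + 5*π/2.
  (u')² squared terms: (-8)²·∫sin(4x)² dx = 64·π/2 = 32*π;  (-3)²·∫cos(3x)² dx = 9·π/2 = 9*π/2.
  (u')² cross terms: 2·(-8)·(-3)·∫sin(4x)·cos(3x) dx = 48·(8/7) = 384/7.
  So ∫_0^π (u')² dx = 32*π + 9*π/2 + 384/7 = 384/7 + 73*π/2.
||u||_{H^1}^2 = (24/7 + 5*π/2) + (384/7 + 73*π/2) = 408/7 + 39*π.
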